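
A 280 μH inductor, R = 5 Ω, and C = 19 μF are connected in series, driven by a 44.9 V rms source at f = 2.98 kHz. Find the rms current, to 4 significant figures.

8.076 A

ω = 2πf = 18720 rad/s
X_L = ωL = 5.243 Ω
X_C = 1/(ωC) = 2.811 Ω
Net reactance X = X_L − X_C = 2.432 Ω
Z = 5.000 + j2.432 Ω
|Z| = √(5.000² + 2.432²) = 5.560 Ω
I = V/|Z| = 44.9/5.560 = 8.076 A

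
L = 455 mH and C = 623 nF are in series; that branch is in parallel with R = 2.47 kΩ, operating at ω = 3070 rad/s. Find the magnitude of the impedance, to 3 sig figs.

824 Ω

X_L = ωL = 1400 Ω
X_C = 1/(ωC) = 523 Ω
Branch 1: Z₁ = R = 2470 Ω
Branch 2 (series LC): Z₂ = j(X_L − X_C) = j874 Ω
Parallel: Z = Z₁Z₂/(Z₁+Z₂), |Z| = 824 Ω, ∠Z = 70.5°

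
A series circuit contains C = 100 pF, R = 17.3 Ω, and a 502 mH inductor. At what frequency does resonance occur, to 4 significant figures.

ω₀ = 1/√(LC) = 1/√(0.502 × 1e-10) = 141100 rad/s
f₀ = ω₀/(2π) = 22.46 kHz

22.46 kHz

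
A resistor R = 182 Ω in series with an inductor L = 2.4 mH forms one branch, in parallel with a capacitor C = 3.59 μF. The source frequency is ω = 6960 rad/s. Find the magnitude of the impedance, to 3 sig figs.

39.9 Ω

X_L = ωL = 16.7 Ω
X_C = 1/(ωC) = 40.0 Ω
Branch 1 (R+jX_L): Z₁ = 182 + j16.7 Ω, |Z₁| = 183 Ω
Branch 2 (−jX_C): Z₂ = −j40.0 Ω
Parallel: Z = Z₁Z₂/(Z₁+Z₂), |Z| = 39.9 Ω, ∠Z = -77.5°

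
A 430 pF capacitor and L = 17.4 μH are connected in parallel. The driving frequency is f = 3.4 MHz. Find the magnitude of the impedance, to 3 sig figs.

154 Ω

ω = 2πf = 2.136e+07 rad/s
X_L = ωL = 372 Ω
X_C = 1/(ωC) = 109 Ω
Parallel: admittances add. Y = 1/(jωL) + jωC
Y = (0 + j0.00650) S
|Y| = 0.00650 S → |Z| = 1/|Y| = 154 Ω, ∠Z = −∠Y = -90.0°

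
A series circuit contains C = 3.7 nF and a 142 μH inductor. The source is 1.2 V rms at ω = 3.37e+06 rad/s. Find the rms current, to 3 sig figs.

3.01 mA

X_L = ωL = 479 Ω
X_C = 1/(ωC) = 80.2 Ω
Net reactance X = X_L − X_C = 398 Ω
Z = j398 Ω
|Z| = √(0² + 398²) = 398 Ω
I = V/|Z| = 1.2/398 = 3.01 mA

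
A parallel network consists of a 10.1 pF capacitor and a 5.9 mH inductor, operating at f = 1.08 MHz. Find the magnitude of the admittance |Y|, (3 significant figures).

ω = 2πf = 6.786e+06 rad/s
X_L = ωL = 40000 Ω
X_C = 1/(ωC) = 14600 Ω
Parallel: admittances add. Y = 1/(jωL) + jωC
Y = (0 + j4.36e-05) S
|Y| = 4.36e-05 S → |Z| = 1/|Y| = 23000 Ω, ∠Z = −∠Y = -90.0°

43.6 μS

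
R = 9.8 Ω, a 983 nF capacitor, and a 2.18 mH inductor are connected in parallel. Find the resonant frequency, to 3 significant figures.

3.44 kHz

ω₀ = 1/√(LC) = 1/√(0.00218 × 9.83e-07) = 21600 rad/s
f₀ = ω₀/(2π) = 3.44 kHz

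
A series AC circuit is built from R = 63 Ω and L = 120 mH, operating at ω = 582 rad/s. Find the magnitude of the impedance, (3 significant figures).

X_L = ωL = 69.8 Ω
Z = 63.0 + j69.8 Ω
|Z| = √(63.0² + 69.8²) = 94.1 Ω

94.1 Ω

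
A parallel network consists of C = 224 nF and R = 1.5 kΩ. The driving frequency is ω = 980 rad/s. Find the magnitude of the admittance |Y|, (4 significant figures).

701.9 μS

X_C = 1/(ωC) = 4555 Ω
Parallel: admittances add. Y = 1/R + jωC
Y = (0.0006667 + j0.0002195) S
|Y| = 0.0007019 S → |Z| = 1/|Y| = 1425 Ω, ∠Z = −∠Y = -18.23°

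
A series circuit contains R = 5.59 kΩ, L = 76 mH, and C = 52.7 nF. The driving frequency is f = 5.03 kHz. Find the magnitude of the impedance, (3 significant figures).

5870 Ω

ω = 2πf = 31600 rad/s
X_L = ωL = 2400 Ω
X_C = 1/(ωC) = 600 Ω
Net reactance X = X_L − X_C = 1800 Ω
Z = 5590 + j1800 Ω
|Z| = √(5590² + 1800²) = 5870 Ω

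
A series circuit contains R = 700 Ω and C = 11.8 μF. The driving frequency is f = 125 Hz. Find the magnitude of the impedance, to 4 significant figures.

708.3 Ω

ω = 2πf = 785.4 rad/s
X_C = 1/(ωC) = 107.9 Ω
Z = 700.0 − j107.9 Ω
|Z| = √(700.0² + 107.9²) = 708.3 Ω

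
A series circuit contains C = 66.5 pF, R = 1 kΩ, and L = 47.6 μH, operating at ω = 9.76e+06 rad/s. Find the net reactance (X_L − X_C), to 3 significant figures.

-1080 Ω

X_L = ωL = 465 Ω
X_C = 1/(ωC) = 1540 Ω
X = 465 − 1540 = -1080 Ω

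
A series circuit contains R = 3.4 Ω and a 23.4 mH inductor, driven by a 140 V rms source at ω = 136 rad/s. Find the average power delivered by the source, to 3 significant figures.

X_L = ωL = 3.18 Ω
Z = 3.40 + j3.18 Ω
|Z| = √(3.40² + 3.18²) = 4.66 Ω
∠Z = arctan(3.18/3.40) = 43.1°
I = V/|Z| = 30.1 A
P = VI cos φ = 140 × 30.1 × cos(43.1°) = 3.07 kW

3.07 kW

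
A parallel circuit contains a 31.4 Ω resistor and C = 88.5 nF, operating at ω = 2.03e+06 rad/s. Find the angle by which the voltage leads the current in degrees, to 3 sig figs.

X_C = 1/(ωC) = 5.57 Ω
Parallel: admittances add. Y = 1/R + jωC
Y = (0.0318 + j0.180) S
|Y| = 0.182 S → |Z| = 1/|Y| = 5.48 Ω, ∠Z = −∠Y = -79.9°

-79.9°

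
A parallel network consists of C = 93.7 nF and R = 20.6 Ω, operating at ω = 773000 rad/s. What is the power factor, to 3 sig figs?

0.557

X_C = 1/(ωC) = 13.8 Ω
Parallel: admittances add. Y = 1/R + jωC
Y = (0.0485 + j0.0724) S
|Y| = 0.0872 S → |Z| = 1/|Y| = 11.5 Ω, ∠Z = −∠Y = -56.2°
cos φ = cos(-56.2°) = 0.557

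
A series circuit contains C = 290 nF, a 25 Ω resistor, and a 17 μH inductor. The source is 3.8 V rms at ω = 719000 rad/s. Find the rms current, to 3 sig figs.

X_L = ωL = 12.2 Ω
X_C = 1/(ωC) = 4.80 Ω
Net reactance X = X_L − X_C = 7.43 Ω
Z = 25.0 + j7.43 Ω
|Z| = √(25.0² + 7.43²) = 26.1 Ω
I = V/|Z| = 3.8/26.1 = 146 mA

146 mA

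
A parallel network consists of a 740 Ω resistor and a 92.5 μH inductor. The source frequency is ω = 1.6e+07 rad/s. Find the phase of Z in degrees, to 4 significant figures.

X_L = ωL = 1480 Ω
Parallel: admittances add. Y = 1/R + 1/(jωL)
Y = (0.001351 − j0.0006757) S
|Y| = 0.001511 S → |Z| = 1/|Y| = 661.9 Ω, ∠Z = −∠Y = 26.57°

26.57°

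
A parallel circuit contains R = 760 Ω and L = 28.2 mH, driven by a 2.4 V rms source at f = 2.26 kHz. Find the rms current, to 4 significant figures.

6.774 mA

ω = 2πf = 14200 rad/s
X_L = ωL = 400.4 Ω
Parallel: admittances add. Y = 1/R + 1/(jωL)
Y = (0.001316 − j0.002497) S
|Y| = 0.002823 S → |Z| = 1/|Y| = 354.3 Ω, ∠Z = −∠Y = 62.22°
I = V/|Z| = 2.4/354.3 = 6.774 mA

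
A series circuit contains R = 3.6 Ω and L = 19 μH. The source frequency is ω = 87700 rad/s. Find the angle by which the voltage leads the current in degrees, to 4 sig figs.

X_L = ωL = 1.666 Ω
Z = 3.600 + j1.666 Ω
|Z| = √(3.600² + 1.666²) = 3.967 Ω
∠Z = arctan(1.666/3.600) = 24.84°

24.84°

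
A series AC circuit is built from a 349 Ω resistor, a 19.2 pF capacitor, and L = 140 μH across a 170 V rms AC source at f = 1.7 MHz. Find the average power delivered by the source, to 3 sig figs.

873 mW

ω = 2πf = 1.068e+07 rad/s
X_L = ωL = 1500 Ω
X_C = 1/(ωC) = 4880 Ω
Net reactance X = X_L − X_C = -3380 Ω
Z = 349 − j3380 Ω
|Z| = √(349² + 3380²) = 3400 Ω
∠Z = arctan(-3380/349) = -84.1°
I = V/|Z| = 50.0 mA
P = VI cos φ = 170 × 0.0500 × cos(-84.1°) = 873 mW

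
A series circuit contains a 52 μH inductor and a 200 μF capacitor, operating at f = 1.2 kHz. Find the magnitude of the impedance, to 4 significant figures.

ω = 2πf = 7540 rad/s
X_L = ωL = 0.3921 Ω
X_C = 1/(ωC) = 0.6631 Ω
Net reactance X = X_L − X_C = -0.2711 Ω
Z = − j0.2711 Ω
|Z| = √(0² + 0.2711²) = 0.2711 Ω

0.2711 Ω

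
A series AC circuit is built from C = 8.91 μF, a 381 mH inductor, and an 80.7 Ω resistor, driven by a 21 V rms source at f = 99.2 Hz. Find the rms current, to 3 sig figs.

ω = 2πf = 623.3 rad/s
X_L = ωL = 237 Ω
X_C = 1/(ωC) = 180 Ω
Net reactance X = X_L − X_C = 57.4 Ω
Z = 80.7 + j57.4 Ω
|Z| = √(80.7² + 57.4²) = 99.0 Ω
I = V/|Z| = 21/99.0 = 212 mA

212 mA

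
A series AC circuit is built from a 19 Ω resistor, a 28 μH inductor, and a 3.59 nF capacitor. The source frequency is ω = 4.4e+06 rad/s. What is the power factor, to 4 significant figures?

X_L = ωL = 123.2 Ω
X_C = 1/(ωC) = 63.31 Ω
Net reactance X = X_L − X_C = 59.89 Ω
Z = 19.00 + j59.89 Ω
|Z| = √(19.00² + 59.89²) = 62.83 Ω
∠Z = arctan(59.89/19.00) = 72.40°
cos φ = cos(72.40°) = 0.3024

0.3024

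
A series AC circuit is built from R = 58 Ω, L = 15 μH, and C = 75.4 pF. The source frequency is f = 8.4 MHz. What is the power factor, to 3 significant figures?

ω = 2πf = 5.278e+07 rad/s
X_L = ωL = 792 Ω
X_C = 1/(ωC) = 251 Ω
Net reactance X = X_L − X_C = 540 Ω
Z = 58.0 + j540 Ω
|Z| = √(58.0² + 540²) = 543 Ω
∠Z = arctan(540/58.0) = 83.9°
cos φ = cos(83.9°) = 0.107

0.107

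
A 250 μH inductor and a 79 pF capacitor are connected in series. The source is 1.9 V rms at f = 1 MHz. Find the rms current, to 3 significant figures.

4.28 mA

ω = 2πf = 6.283e+06 rad/s
X_L = ωL = 1570 Ω
X_C = 1/(ωC) = 2010 Ω
Net reactance X = X_L − X_C = -444 Ω
Z = − j444 Ω
|Z| = √(0² + 444²) = 444 Ω
I = V/|Z| = 1.9/444 = 4.28 mA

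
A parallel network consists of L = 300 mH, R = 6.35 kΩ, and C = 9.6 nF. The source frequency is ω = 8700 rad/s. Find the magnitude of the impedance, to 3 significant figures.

2950 Ω

X_L = ωL = 2610 Ω
X_C = 1/(ωC) = 12000 Ω
Parallel: admittances add. Y = 1/R + 1/(jωL) + jωC
Y = (0.000157 − j0.000300) S
|Y| = 0.000338 S → |Z| = 1/|Y| = 2950 Ω, ∠Z = −∠Y = 62.3°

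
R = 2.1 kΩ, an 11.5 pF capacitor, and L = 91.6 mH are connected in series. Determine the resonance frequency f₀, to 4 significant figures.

ω₀ = 1/√(LC) = 1/√(0.0916 × 1.15e-11) = 974300 rad/s
f₀ = ω₀/(2π) = 155.1 kHz

155.1 kHz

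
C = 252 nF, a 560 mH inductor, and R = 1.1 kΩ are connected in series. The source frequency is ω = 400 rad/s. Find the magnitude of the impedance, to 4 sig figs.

X_L = ωL = 224.0 Ω
X_C = 1/(ωC) = 9921 Ω
Net reactance X = X_L − X_C = -9697 Ω
Z = 1100 − j9697 Ω
|Z| = √(1100² + 9697²) = 9759 Ω

9759 Ω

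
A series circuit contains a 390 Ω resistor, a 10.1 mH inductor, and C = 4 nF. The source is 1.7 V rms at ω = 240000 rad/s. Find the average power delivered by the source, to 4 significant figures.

X_L = ωL = 2424 Ω
X_C = 1/(ωC) = 1042 Ω
Net reactance X = X_L − X_C = 1382 Ω
Z = 390.0 + j1382 Ω
|Z| = √(390.0² + 1382²) = 1436 Ω
∠Z = arctan(1382/390.0) = 74.24°
I = V/|Z| = 1.184 mA
P = VI cos φ = 1.7 × 0.001184 × cos(74.24°) = 546.4 μW

546.4 μW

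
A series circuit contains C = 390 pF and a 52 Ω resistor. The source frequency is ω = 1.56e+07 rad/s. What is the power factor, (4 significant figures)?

0.3016

X_C = 1/(ωC) = 164.4 Ω
Z = 52.00 − j164.4 Ω
|Z| = √(52.00² + 164.4²) = 172.4 Ω
∠Z = arctan(-164.4/52.00) = -72.44°
cos φ = cos(-72.44°) = 0.3016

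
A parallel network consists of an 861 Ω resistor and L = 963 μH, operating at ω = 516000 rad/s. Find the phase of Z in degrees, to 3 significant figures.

X_L = ωL = 497 Ω
Parallel: admittances add. Y = 1/R + 1/(jωL)
Y = (0.00116 − j0.00201) S
|Y| = 0.00232 S → |Z| = 1/|Y| = 430 Ω, ∠Z = −∠Y = 60.0°

60.0°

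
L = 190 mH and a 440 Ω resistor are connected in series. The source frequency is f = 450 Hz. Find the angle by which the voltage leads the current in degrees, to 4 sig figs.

ω = 2πf = 2827 rad/s
X_L = ωL = 537.2 Ω
Z = 440.0 + j537.2 Ω
|Z| = √(440.0² + 537.2²) = 694.4 Ω
∠Z = arctan(537.2/440.0) = 50.68°

50.68°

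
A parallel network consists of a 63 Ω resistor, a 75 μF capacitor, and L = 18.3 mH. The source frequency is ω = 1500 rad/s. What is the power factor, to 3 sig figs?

X_L = ωL = 27.4 Ω
X_C = 1/(ωC) = 8.89 Ω
Parallel: admittances add. Y = 1/R + 1/(jωL) + jωC
Y = (0.0159 + j0.0761) S
|Y| = 0.0777 S → |Z| = 1/|Y| = 12.9 Ω, ∠Z = −∠Y = -78.2°
cos φ = cos(-78.2°) = 0.204

0.204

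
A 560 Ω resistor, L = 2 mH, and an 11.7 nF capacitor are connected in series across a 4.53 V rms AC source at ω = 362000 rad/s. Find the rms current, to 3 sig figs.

X_L = ωL = 724 Ω
X_C = 1/(ωC) = 236 Ω
Net reactance X = X_L − X_C = 488 Ω
Z = 560 + j488 Ω
|Z| = √(560² + 488²) = 743 Ω
I = V/|Z| = 4.53/743 = 6.10 mA

6.10 mA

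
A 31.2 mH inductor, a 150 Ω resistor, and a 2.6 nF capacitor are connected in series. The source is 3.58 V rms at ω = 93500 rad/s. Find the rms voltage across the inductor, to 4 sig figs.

8.662 V

X_L = ωL = 2917 Ω
X_C = 1/(ωC) = 4114 Ω
Net reactance X = X_L − X_C = -1196 Ω
Z = 150.0 − j1196 Ω
|Z| = √(150.0² + 1196²) = 1206 Ω
I = V/|Z| = 2.969 mA
V_L = I·|Z_L| = 0.002969 × 2917 = 8.662 V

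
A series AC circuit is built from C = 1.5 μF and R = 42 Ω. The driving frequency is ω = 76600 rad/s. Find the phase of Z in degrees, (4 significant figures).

-11.71°

X_C = 1/(ωC) = 8.703 Ω
Z = 42.00 − j8.703 Ω
|Z| = √(42.00² + 8.703²) = 42.89 Ω
∠Z = arctan(-8.703/42.00) = -11.71°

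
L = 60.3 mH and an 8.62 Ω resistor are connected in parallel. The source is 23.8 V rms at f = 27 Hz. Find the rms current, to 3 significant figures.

3.61 A

ω = 2πf = 169.6 rad/s
X_L = ωL = 10.2 Ω
Parallel: admittances add. Y = 1/R + 1/(jωL)
Y = (0.116 − j0.0978) S
|Y| = 0.152 S → |Z| = 1/|Y| = 6.59 Ω, ∠Z = −∠Y = 40.1°
I = V/|Z| = 23.8/6.59 = 3.61 A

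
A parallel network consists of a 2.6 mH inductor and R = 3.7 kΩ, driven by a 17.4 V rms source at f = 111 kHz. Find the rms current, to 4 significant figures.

10.69 mA

ω = 2πf = 697400 rad/s
X_L = ωL = 1813 Ω
Parallel: admittances add. Y = 1/R + 1/(jωL)
Y = (0.0002703 − j0.0005515) S
|Y| = 0.0006141 S → |Z| = 1/|Y| = 1628 Ω, ∠Z = −∠Y = 63.89°
I = V/|Z| = 17.4/1628 = 10.69 mA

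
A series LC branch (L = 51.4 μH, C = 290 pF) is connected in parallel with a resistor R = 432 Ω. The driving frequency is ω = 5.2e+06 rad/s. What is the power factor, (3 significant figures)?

X_L = ωL = 267 Ω
X_C = 1/(ωC) = 663 Ω
Branch 1: Z₁ = R = 432 Ω
Branch 2 (series LC): Z₂ = j(X_L − X_C) = −j396 Ω
Parallel: Z = Z₁Z₂/(Z₁+Z₂), |Z| = 292 Ω, ∠Z = -47.5°
cos φ = cos(-47.5°) = 0.676

0.676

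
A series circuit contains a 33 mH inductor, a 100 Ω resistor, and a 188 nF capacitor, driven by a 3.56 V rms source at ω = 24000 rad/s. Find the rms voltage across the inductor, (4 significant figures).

X_L = ωL = 792.0 Ω
X_C = 1/(ωC) = 221.6 Ω
Net reactance X = X_L − X_C = 570.4 Ω
Z = 100.0 + j570.4 Ω
|Z| = √(100.0² + 570.4²) = 579.1 Ω
I = V/|Z| = 6.148 mA
V_L = I·|Z_L| = 0.006148 × 792.0 = 4.869 V

4.869 V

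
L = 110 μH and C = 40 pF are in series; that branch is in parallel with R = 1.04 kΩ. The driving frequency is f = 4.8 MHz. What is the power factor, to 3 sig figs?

0.923

ω = 2πf = 3.016e+07 rad/s
X_L = ωL = 3320 Ω
X_C = 1/(ωC) = 829 Ω
Branch 1: Z₁ = R = 1040 Ω
Branch 2 (series LC): Z₂ = j(X_L − X_C) = j2490 Ω
Parallel: Z = Z₁Z₂/(Z₁+Z₂), |Z| = 960 Ω, ∠Z = 22.7°
cos φ = cos(22.7°) = 0.923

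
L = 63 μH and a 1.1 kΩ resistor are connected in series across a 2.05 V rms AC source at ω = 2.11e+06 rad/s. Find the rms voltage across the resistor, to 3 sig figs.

X_L = ωL = 133 Ω
Z = 1100 + j133 Ω
|Z| = √(1100² + 133²) = 1110 Ω
I = V/|Z| = 1.85 mA
V_R = I·|Z_R| = 0.00185 × 1100 = 2.04 V

2.04 V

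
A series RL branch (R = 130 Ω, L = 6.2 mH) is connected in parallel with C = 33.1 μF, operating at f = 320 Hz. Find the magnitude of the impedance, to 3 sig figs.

15.1 Ω

ω = 2πf = 2011 rad/s
X_L = ωL = 12.5 Ω
X_C = 1/(ωC) = 15.0 Ω
Branch 1 (R+jX_L): Z₁ = 130 + j12.5 Ω, |Z₁| = 131 Ω
Branch 2 (−jX_C): Z₂ = −j15.0 Ω
Parallel: Z = Z₁Z₂/(Z₁+Z₂), |Z| = 15.1 Ω, ∠Z = -83.4°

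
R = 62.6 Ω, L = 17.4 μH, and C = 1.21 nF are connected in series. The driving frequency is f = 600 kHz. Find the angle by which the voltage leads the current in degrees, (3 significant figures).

-67.8°

ω = 2πf = 3.77e+06 rad/s
X_L = ωL = 65.6 Ω
X_C = 1/(ωC) = 219 Ω
Net reactance X = X_L − X_C = -154 Ω
Z = 62.6 − j154 Ω
|Z| = √(62.6² + 154²) = 166 Ω
∠Z = arctan(-154/62.6) = -67.8°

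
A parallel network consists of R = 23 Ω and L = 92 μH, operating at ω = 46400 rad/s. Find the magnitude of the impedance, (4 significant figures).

4.197 Ω

X_L = ωL = 4.269 Ω
Parallel: admittances add. Y = 1/R + 1/(jωL)
Y = (0.04348 − j0.2343) S
|Y| = 0.2383 S → |Z| = 1/|Y| = 4.197 Ω, ∠Z = −∠Y = 79.49°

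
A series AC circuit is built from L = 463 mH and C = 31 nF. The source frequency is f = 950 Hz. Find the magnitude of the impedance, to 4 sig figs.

ω = 2πf = 5969 rad/s
X_L = ωL = 2764 Ω
X_C = 1/(ωC) = 5404 Ω
Net reactance X = X_L − X_C = -2641 Ω
Z = − j2641 Ω
|Z| = √(0² + 2641²) = 2641 Ω

2641 Ω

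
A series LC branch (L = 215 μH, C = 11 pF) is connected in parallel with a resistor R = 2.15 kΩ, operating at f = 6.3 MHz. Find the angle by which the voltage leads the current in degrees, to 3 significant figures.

ω = 2πf = 3.958e+07 rad/s
X_L = ωL = 8510 Ω
X_C = 1/(ωC) = 2300 Ω
Branch 1: Z₁ = R = 2150 Ω
Branch 2 (series LC): Z₂ = j(X_L − X_C) = j6210 Ω
Parallel: Z = Z₁Z₂/(Z₁+Z₂), |Z| = 2030 Ω, ∠Z = 19.1°

19.1°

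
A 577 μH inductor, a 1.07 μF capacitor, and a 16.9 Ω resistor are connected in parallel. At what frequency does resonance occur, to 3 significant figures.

6.41 kHz

ω₀ = 1/√(LC) = 1/√(0.000577 × 1.07e-06) = 40250 rad/s
f₀ = ω₀/(2π) = 6.41 kHz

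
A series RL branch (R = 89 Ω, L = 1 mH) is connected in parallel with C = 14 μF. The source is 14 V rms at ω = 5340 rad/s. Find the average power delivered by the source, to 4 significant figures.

X_L = ωL = 5.340 Ω
X_C = 1/(ωC) = 13.38 Ω
Branch 1 (R+jX_L): Z₁ = 89.00 + j5.340 Ω, |Z₁| = 89.16 Ω
Branch 2 (−jX_C): Z₂ = −j13.38 Ω
Parallel: Z = Z₁Z₂/(Z₁+Z₂), |Z| = 13.35 Ω, ∠Z = -81.41°
I = V/|Z| = 1.049 A
P = VI cos φ = 14 × 1.049 × cos(-81.41°) = 2.194 W

2.194 W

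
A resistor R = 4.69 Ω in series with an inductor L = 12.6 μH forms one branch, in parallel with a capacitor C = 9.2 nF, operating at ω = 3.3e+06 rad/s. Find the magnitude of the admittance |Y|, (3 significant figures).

X_L = ωL = 41.6 Ω
X_C = 1/(ωC) = 32.9 Ω
Branch 1 (R+jX_L): Z₁ = 4.69 + j41.6 Ω, |Z₁| = 41.8 Ω
Branch 2 (−jX_C): Z₂ = −j32.9 Ω
Parallel: Z = Z₁Z₂/(Z₁+Z₂), |Z| = 140 Ω, ∠Z = -67.9°
|Y| = 1/|Z| = 7.13 mS

7.13 mS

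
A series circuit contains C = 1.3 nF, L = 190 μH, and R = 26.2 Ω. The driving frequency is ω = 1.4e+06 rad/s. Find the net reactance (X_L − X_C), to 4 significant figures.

X_L = ωL = 266.0 Ω
X_C = 1/(ωC) = 549.5 Ω
X = 266.0 − 549.5 = -283.5 Ω

-283.5 Ω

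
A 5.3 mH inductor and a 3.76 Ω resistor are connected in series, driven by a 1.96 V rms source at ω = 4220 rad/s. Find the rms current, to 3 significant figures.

86.4 mA

X_L = ωL = 22.4 Ω
Z = 3.76 + j22.4 Ω
|Z| = √(3.76² + 22.4²) = 22.7 Ω
I = V/|Z| = 1.96/22.7 = 86.4 mA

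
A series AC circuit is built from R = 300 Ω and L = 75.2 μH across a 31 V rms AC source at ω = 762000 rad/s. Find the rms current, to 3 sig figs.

X_L = ωL = 57.3 Ω
Z = 300 + j57.3 Ω
|Z| = √(300² + 57.3²) = 305 Ω
I = V/|Z| = 31/305 = 101 mA

101 mA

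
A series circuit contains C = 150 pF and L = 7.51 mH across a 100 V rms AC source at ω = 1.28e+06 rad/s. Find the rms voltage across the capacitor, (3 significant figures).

X_L = ωL = 9610 Ω
X_C = 1/(ωC) = 5210 Ω
Net reactance X = X_L − X_C = 4400 Ω
Z = j4400 Ω
|Z| = √(0² + 4400²) = 4400 Ω
I = V/|Z| = 22.7 mA
V_C = I·|Z_C| = 0.0227 × 5210 = 118 V

118 V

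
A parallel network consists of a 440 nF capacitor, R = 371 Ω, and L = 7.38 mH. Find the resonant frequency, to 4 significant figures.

2.793 kHz

ω₀ = 1/√(LC) = 1/√(0.00738 × 4.4e-07) = 17550 rad/s
f₀ = ω₀/(2π) = 2.793 kHz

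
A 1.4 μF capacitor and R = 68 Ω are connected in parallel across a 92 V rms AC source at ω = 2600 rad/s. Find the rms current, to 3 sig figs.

1.39 A

X_C = 1/(ωC) = 275 Ω
Parallel: admittances add. Y = 1/R + jωC
Y = (0.0147 + j0.00364) S
|Y| = 0.0151 S → |Z| = 1/|Y| = 66.0 Ω, ∠Z = −∠Y = -13.9°
I = V/|Z| = 92/66.0 = 1.39 A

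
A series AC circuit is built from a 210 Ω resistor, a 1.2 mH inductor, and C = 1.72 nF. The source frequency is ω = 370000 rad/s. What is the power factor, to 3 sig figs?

0.183

X_L = ωL = 444 Ω
X_C = 1/(ωC) = 1570 Ω
Net reactance X = X_L − X_C = -1130 Ω
Z = 210 − j1130 Ω
|Z| = √(210² + 1130²) = 1150 Ω
∠Z = arctan(-1130/210) = -79.4°
cos φ = cos(-79.4°) = 0.183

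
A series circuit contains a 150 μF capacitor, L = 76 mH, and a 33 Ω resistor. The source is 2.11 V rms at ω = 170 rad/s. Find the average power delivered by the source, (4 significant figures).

82.52 mW

X_L = ωL = 12.92 Ω
X_C = 1/(ωC) = 39.22 Ω
Net reactance X = X_L − X_C = -26.30 Ω
Z = 33.00 − j26.30 Ω
|Z| = √(33.00² + 26.30²) = 42.20 Ω
∠Z = arctan(-26.30/33.00) = -38.55°
I = V/|Z| = 50.01 mA
P = VI cos φ = 2.11 × 0.05001 × cos(-38.55°) = 82.52 mW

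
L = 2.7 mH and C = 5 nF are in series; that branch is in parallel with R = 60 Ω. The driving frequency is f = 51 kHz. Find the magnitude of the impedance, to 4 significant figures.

ω = 2πf = 320400 rad/s
X_L = ωL = 865.2 Ω
X_C = 1/(ωC) = 624.1 Ω
Branch 1: Z₁ = R = 60.00 Ω
Branch 2 (series LC): Z₂ = j(X_L − X_C) = j241.1 Ω
Parallel: Z = Z₁Z₂/(Z₁+Z₂), |Z| = 58.22 Ω, ∠Z = 13.98°

58.22 Ω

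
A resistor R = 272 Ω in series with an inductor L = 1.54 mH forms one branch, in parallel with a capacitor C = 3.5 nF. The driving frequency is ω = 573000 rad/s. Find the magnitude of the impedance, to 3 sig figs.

X_L = ωL = 882 Ω
X_C = 1/(ωC) = 499 Ω
Branch 1 (R+jX_L): Z₁ = 272 + j882 Ω, |Z₁| = 923 Ω
Branch 2 (−jX_C): Z₂ = −j499 Ω
Parallel: Z = Z₁Z₂/(Z₁+Z₂), |Z| = 979 Ω, ∠Z = -71.8°

979 Ω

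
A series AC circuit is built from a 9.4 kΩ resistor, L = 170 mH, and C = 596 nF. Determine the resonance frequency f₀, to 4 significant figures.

500.0 Hz

ω₀ = 1/√(LC) = 1/√(0.17 × 5.96e-07) = 3142 rad/s
f₀ = ω₀/(2π) = 500.0 Hz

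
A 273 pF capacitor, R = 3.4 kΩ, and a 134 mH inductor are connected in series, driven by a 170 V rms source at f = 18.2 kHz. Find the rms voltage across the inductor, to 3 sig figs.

ω = 2πf = 114400 rad/s
X_L = ωL = 15300 Ω
X_C = 1/(ωC) = 32000 Ω
Net reactance X = X_L − X_C = -16700 Ω
Z = 3400 − j16700 Ω
|Z| = √(3400² + 16700²) = 17100 Ω
I = V/|Z| = 9.97 mA
V_L = I·|Z_L| = 0.00997 × 15300 = 153 V

153 V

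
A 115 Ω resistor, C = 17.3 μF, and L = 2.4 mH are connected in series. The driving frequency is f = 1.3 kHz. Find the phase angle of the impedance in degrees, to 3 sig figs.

ω = 2πf = 8168 rad/s
X_L = ωL = 19.6 Ω
X_C = 1/(ωC) = 7.08 Ω
Net reactance X = X_L − X_C = 12.5 Ω
Z = 115 + j12.5 Ω
|Z| = √(115² + 12.5²) = 116 Ω
∠Z = arctan(12.5/115) = 6.22°

6.22°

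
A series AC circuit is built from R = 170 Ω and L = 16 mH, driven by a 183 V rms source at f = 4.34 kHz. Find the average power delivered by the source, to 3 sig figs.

26.0 W

ω = 2πf = 27270 rad/s
X_L = ωL = 436 Ω
Z = 170 + j436 Ω
|Z| = √(170² + 436²) = 468 Ω
∠Z = arctan(436/170) = 68.7°
I = V/|Z| = 391 mA
P = VI cos φ = 183 × 0.391 × cos(68.7°) = 26.0 W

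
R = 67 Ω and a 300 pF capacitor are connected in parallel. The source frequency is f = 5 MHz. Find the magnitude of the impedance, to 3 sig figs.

56.7 Ω

ω = 2πf = 3.142e+07 rad/s
X_C = 1/(ωC) = 106 Ω
Parallel: admittances add. Y = 1/R + jωC
Y = (0.0149 + j0.00942) S
|Y| = 0.0177 S → |Z| = 1/|Y| = 56.7 Ω, ∠Z = −∠Y = -32.3°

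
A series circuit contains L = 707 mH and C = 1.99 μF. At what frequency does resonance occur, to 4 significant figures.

134.2 Hz

ω₀ = 1/√(LC) = 1/√(0.707 × 1.99e-06) = 843.1 rad/s
f₀ = ω₀/(2π) = 134.2 Hz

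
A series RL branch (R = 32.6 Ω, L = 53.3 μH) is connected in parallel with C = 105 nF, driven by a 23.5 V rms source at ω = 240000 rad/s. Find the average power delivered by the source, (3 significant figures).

X_L = ωL = 12.8 Ω
X_C = 1/(ωC) = 39.7 Ω
Branch 1 (R+jX_L): Z₁ = 32.6 + j12.8 Ω, |Z₁| = 35.0 Ω
Branch 2 (−jX_C): Z₂ = −j39.7 Ω
Parallel: Z = Z₁Z₂/(Z₁+Z₂), |Z| = 32.9 Ω, ∠Z = -29.1°
I = V/|Z| = 715 mA
P = VI cos φ = 23.5 × 0.715 × cos(-29.1°) = 14.7 W

14.7 W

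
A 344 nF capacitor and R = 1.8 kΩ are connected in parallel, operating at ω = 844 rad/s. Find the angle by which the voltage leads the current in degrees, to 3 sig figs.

X_C = 1/(ωC) = 3440 Ω
Parallel: admittances add. Y = 1/R + jωC
Y = (0.000556 + j0.000290) S
|Y| = 0.000627 S → |Z| = 1/|Y| = 1600 Ω, ∠Z = −∠Y = -27.6°

-27.6°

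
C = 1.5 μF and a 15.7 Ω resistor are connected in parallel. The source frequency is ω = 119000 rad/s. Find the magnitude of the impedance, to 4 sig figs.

5.276 Ω

X_C = 1/(ωC) = 5.602 Ω
Parallel: admittances add. Y = 1/R + jωC
Y = (0.06369 + j0.1785) S
|Y| = 0.1895 S → |Z| = 1/|Y| = 5.276 Ω, ∠Z = −∠Y = -70.36°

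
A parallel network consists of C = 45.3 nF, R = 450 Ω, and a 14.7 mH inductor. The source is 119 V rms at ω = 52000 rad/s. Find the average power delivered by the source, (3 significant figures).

X_L = ωL = 764 Ω
X_C = 1/(ωC) = 425 Ω
Parallel: admittances add. Y = 1/R + 1/(jωL) + jωC
Y = (0.00222 + j0.00105) S
|Y| = 0.00246 S → |Z| = 1/|Y| = 407 Ω, ∠Z = −∠Y = -25.2°
I = V/|Z| = 292 mA
P = VI cos φ = 119 × 0.292 × cos(-25.2°) = 31.5 W

31.5 W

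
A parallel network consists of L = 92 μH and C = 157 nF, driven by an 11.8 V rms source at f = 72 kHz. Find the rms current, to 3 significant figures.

555 mA

ω = 2πf = 452400 rad/s
X_L = ωL = 41.6 Ω
X_C = 1/(ωC) = 14.1 Ω
Parallel: admittances add. Y = 1/(jωL) + jωC
Y = (0 + j0.0470) S
|Y| = 0.0470 S → |Z| = 1/|Y| = 21.3 Ω, ∠Z = −∠Y = -90.0°
I = V/|Z| = 11.8/21.3 = 555 mA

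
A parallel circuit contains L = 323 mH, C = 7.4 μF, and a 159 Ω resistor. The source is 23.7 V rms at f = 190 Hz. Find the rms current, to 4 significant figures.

ω = 2πf = 1194 rad/s
X_L = ωL = 385.6 Ω
X_C = 1/(ωC) = 113.2 Ω
Parallel: admittances add. Y = 1/R + 1/(jωL) + jωC
Y = (0.006289 + j0.006241) S
|Y| = 0.008860 S → |Z| = 1/|Y| = 112.9 Ω, ∠Z = −∠Y = -44.78°
I = V/|Z| = 23.7/112.9 = 210.0 mA

210.0 mA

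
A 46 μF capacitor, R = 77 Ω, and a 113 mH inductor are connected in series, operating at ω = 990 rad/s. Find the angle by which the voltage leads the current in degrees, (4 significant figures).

49.42°

X_L = ωL = 111.9 Ω
X_C = 1/(ωC) = 21.96 Ω
Net reactance X = X_L − X_C = 89.91 Ω
Z = 77.00 + j89.91 Ω
|Z| = √(77.00² + 89.91²) = 118.4 Ω
∠Z = arctan(89.91/77.00) = 49.42°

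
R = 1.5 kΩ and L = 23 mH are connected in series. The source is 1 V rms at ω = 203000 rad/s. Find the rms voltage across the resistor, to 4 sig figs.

0.3059 V

X_L = ωL = 4669 Ω
Z = 1500 + j4669 Ω
|Z| = √(1500² + 4669²) = 4904 Ω
I = V/|Z| = 203.9 μA
V_R = I·|Z_R| = 0.0002039 × 1500 = 0.3059 V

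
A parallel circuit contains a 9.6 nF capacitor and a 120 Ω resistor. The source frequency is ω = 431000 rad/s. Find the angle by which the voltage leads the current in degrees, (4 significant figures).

X_C = 1/(ωC) = 241.7 Ω
Parallel: admittances add. Y = 1/R + jωC
Y = (0.008333 + j0.004138) S
|Y| = 0.009304 S → |Z| = 1/|Y| = 107.5 Ω, ∠Z = −∠Y = -26.40°

-26.40°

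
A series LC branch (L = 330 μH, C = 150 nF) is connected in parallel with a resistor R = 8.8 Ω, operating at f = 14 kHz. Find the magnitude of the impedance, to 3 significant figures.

8.65 Ω

ω = 2πf = 87960 rad/s
X_L = ωL = 29.0 Ω
X_C = 1/(ωC) = 75.8 Ω
Branch 1: Z₁ = R = 8.80 Ω
Branch 2 (series LC): Z₂ = j(X_L − X_C) = −j46.8 Ω
Parallel: Z = Z₁Z₂/(Z₁+Z₂), |Z| = 8.65 Ω, ∠Z = -10.7°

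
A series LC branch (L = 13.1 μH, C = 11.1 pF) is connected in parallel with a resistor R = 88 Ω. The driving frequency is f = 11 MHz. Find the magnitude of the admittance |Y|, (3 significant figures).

11.6 mS

ω = 2πf = 6.912e+07 rad/s
X_L = ωL = 905 Ω
X_C = 1/(ωC) = 1300 Ω
Branch 1: Z₁ = R = 88.0 Ω
Branch 2 (series LC): Z₂ = j(X_L − X_C) = −j398 Ω
Parallel: Z = Z₁Z₂/(Z₁+Z₂), |Z| = 85.9 Ω, ∠Z = -12.5°
|Y| = 1/|Z| = 11.6 mS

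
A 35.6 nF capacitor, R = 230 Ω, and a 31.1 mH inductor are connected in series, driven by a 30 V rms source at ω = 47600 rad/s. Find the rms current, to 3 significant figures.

X_L = ωL = 1480 Ω
X_C = 1/(ωC) = 590 Ω
Net reactance X = X_L − X_C = 890 Ω
Z = 230 + j890 Ω
|Z| = √(230² + 890²) = 919 Ω
I = V/|Z| = 30/919 = 32.6 mA

32.6 mA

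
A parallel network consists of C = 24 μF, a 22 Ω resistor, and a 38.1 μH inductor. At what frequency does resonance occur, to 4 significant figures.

ω₀ = 1/√(LC) = 1/√(3.81e-05 × 2.4e-05) = 33070 rad/s
f₀ = ω₀/(2π) = 5.263 kHz

5.263 kHz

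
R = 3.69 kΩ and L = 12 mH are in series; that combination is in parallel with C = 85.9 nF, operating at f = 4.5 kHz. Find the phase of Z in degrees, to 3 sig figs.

-83.6°

ω = 2πf = 28270 rad/s
X_L = ωL = 339 Ω
X_C = 1/(ωC) = 412 Ω
Branch 1 (R+jX_L): Z₁ = 3690 + j339 Ω, |Z₁| = 3710 Ω
Branch 2 (−jX_C): Z₂ = −j412 Ω
Parallel: Z = Z₁Z₂/(Z₁+Z₂), |Z| = 413 Ω, ∠Z = -83.6°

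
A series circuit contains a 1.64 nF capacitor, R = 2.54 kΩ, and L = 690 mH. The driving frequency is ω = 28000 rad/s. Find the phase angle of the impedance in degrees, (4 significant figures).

X_L = ωL = 19320 Ω
X_C = 1/(ωC) = 21780 Ω
Net reactance X = X_L − X_C = -2457 Ω
Z = 2540 − j2457 Ω
|Z| = √(2540² + 2457²) = 3534 Ω
∠Z = arctan(-2457/2540) = -44.05°

-44.05°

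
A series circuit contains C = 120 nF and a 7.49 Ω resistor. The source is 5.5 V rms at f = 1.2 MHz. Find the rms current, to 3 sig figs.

ω = 2πf = 7.54e+06 rad/s
X_C = 1/(ωC) = 1.11 Ω
Z = 7.49 − j1.11 Ω
|Z| = √(7.49² + 1.11²) = 7.57 Ω
I = V/|Z| = 5.5/7.57 = 726 mA

726 mA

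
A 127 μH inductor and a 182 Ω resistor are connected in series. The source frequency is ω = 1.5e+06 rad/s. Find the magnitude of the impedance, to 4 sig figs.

X_L = ωL = 190.5 Ω
Z = 182.0 + j190.5 Ω
|Z| = √(182.0² + 190.5²) = 263.5 Ω

263.5 Ω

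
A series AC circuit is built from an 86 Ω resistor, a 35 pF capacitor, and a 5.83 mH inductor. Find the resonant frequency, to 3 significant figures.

ω₀ = 1/√(LC) = 1/√(0.00583 × 3.5e-11) = 2.214e+06 rad/s
f₀ = ω₀/(2π) = 352 kHz

352 kHz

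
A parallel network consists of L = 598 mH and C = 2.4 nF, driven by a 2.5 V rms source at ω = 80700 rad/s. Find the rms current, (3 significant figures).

X_L = ωL = 48300 Ω
X_C = 1/(ωC) = 5160 Ω
Parallel: admittances add. Y = 1/(jωL) + jωC
Y = (0 + j0.000173) S
|Y| = 0.000173 S → |Z| = 1/|Y| = 5780 Ω, ∠Z = −∠Y = -90.0°
I = V/|Z| = 2.5/5780 = 432 μA

432 μA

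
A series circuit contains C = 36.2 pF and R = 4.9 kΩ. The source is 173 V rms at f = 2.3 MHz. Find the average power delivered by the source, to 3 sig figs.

ω = 2πf = 1.445e+07 rad/s
X_C = 1/(ωC) = 1910 Ω
Z = 4900 − j1910 Ω
|Z| = √(4900² + 1910²) = 5260 Ω
∠Z = arctan(-1910/4900) = -21.3°
I = V/|Z| = 32.9 mA
P = VI cos φ = 173 × 0.0329 × cos(-21.3°) = 5.30 W

5.30 W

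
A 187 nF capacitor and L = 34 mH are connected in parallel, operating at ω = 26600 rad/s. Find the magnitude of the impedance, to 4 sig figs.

X_L = ωL = 904.4 Ω
X_C = 1/(ωC) = 201.0 Ω
Parallel: admittances add. Y = 1/(jωL) + jωC
Y = (0 + j0.003868) S
|Y| = 0.003868 S → |Z| = 1/|Y| = 258.5 Ω, ∠Z = −∠Y = -90.00°

258.5 Ω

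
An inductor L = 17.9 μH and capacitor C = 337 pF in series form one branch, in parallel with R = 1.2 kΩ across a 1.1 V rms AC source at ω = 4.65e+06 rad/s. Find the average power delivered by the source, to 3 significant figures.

1.01 mW

X_L = ωL = 83.2 Ω
X_C = 1/(ωC) = 638 Ω
Branch 1: Z₁ = R = 1200 Ω
Branch 2 (series LC): Z₂ = j(X_L − X_C) = −j555 Ω
Parallel: Z = Z₁Z₂/(Z₁+Z₂), |Z| = 504 Ω, ∠Z = -65.2°
I = V/|Z| = 2.18 mA
P = VI cos φ = 1.1 × 0.00218 × cos(-65.2°) = 1.01 mW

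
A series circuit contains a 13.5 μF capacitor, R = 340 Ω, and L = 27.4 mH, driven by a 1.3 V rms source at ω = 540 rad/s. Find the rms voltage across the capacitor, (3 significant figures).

0.493 V

X_L = ωL = 14.8 Ω
X_C = 1/(ωC) = 137 Ω
Net reactance X = X_L − X_C = -122 Ω
Z = 340 − j122 Ω
|Z| = √(340² + 122²) = 361 Ω
I = V/|Z| = 3.60 mA
V_C = I·|Z_C| = 0.00360 × 137 = 0.493 V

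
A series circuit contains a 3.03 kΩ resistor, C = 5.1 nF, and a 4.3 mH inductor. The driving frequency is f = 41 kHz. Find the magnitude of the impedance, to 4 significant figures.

3050 Ω

ω = 2πf = 257600 rad/s
X_L = ωL = 1108 Ω
X_C = 1/(ωC) = 761.1 Ω
Net reactance X = X_L − X_C = 346.6 Ω
Z = 3030 + j346.6 Ω
|Z| = √(3030² + 346.6²) = 3050 Ω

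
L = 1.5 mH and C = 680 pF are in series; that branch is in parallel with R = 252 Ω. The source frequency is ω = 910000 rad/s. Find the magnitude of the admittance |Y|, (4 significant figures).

5.623 mS

X_L = ωL = 1365 Ω
X_C = 1/(ωC) = 1616 Ω
Branch 1: Z₁ = R = 252.0 Ω
Branch 2 (series LC): Z₂ = j(X_L − X_C) = −j251.0 Ω
Parallel: Z = Z₁Z₂/(Z₁+Z₂), |Z| = 177.8 Ω, ∠Z = -45.11°
|Y| = 1/|Z| = 5.623 mS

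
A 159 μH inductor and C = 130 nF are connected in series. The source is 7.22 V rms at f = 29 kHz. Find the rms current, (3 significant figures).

545 mA

ω = 2πf = 182200 rad/s
X_L = ωL = 29.0 Ω
X_C = 1/(ωC) = 42.2 Ω
Net reactance X = X_L − X_C = -13.2 Ω
Z = − j13.2 Ω
|Z| = √(0² + 13.2²) = 13.2 Ω
I = V/|Z| = 7.22/13.2 = 545 mA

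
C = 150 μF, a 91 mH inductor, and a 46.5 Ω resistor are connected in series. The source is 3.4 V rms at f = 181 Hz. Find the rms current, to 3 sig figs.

31.4 mA

ω = 2πf = 1137 rad/s
X_L = ωL = 103 Ω
X_C = 1/(ωC) = 5.86 Ω
Net reactance X = X_L − X_C = 97.6 Ω
Z = 46.5 + j97.6 Ω
|Z| = √(46.5² + 97.6²) = 108 Ω
I = V/|Z| = 3.4/108 = 31.4 mA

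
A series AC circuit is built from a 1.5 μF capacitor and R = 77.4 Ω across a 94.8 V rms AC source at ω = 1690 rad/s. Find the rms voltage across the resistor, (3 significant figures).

X_C = 1/(ωC) = 394 Ω
Z = 77.4 − j394 Ω
|Z| = √(77.4² + 394²) = 402 Ω
I = V/|Z| = 236 mA
V_R = I·|Z_R| = 0.236 × 77.4 = 18.3 V

18.3 V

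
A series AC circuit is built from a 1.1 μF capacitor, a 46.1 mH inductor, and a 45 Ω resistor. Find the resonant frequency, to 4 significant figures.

706.8 Hz

ω₀ = 1/√(LC) = 1/√(0.0461 × 1.1e-06) = 4441 rad/s
f₀ = ω₀/(2π) = 706.8 Hz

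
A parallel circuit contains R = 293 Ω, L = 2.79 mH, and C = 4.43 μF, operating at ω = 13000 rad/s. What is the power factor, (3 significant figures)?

0.113

X_L = ωL = 36.3 Ω
X_C = 1/(ωC) = 17.4 Ω
Parallel: admittances add. Y = 1/R + 1/(jωL) + jωC
Y = (0.00341 + j0.0300) S
|Y| = 0.0302 S → |Z| = 1/|Y| = 33.1 Ω, ∠Z = −∠Y = -83.5°
cos φ = cos(-83.5°) = 0.113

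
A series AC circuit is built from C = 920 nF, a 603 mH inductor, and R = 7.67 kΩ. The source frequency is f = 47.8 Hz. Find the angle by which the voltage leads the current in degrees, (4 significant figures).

-24.14°

ω = 2πf = 300.3 rad/s
X_L = ωL = 181.1 Ω
X_C = 1/(ωC) = 3619 Ω
Net reactance X = X_L − X_C = -3438 Ω
Z = 7670 − j3438 Ω
|Z| = √(7670² + 3438²) = 8405 Ω
∠Z = arctan(-3438/7670) = -24.14°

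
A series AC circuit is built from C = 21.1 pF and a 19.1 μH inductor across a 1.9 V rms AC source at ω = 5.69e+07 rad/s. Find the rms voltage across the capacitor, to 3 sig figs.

6.23 V

X_L = ωL = 1090 Ω
X_C = 1/(ωC) = 833 Ω
Net reactance X = X_L − X_C = 254 Ω
Z = j254 Ω
|Z| = √(0² + 254²) = 254 Ω
I = V/|Z| = 7.48 mA
V_C = I·|Z_C| = 0.00748 × 833 = 6.23 V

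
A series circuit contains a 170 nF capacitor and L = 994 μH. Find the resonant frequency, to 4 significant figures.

12.24 kHz

ω₀ = 1/√(LC) = 1/√(0.000994 × 1.7e-07) = 76930 rad/s
f₀ = ω₀/(2π) = 12.24 kHz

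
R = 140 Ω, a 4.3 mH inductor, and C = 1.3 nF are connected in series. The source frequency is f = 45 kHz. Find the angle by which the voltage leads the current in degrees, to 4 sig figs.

-84.68°

ω = 2πf = 282700 rad/s
X_L = ωL = 1216 Ω
X_C = 1/(ωC) = 2721 Ω
Net reactance X = X_L − X_C = -1505 Ω
Z = 140.0 − j1505 Ω
|Z| = √(140.0² + 1505²) = 1511 Ω
∠Z = arctan(-1505/140.0) = -84.68°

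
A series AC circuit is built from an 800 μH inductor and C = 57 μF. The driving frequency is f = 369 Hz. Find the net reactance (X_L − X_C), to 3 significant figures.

ω = 2πf = 2318 rad/s
X_L = ωL = 1.85 Ω
X_C = 1/(ωC) = 7.57 Ω
X = 1.85 − 7.57 = -5.71 Ω

-5.71 Ω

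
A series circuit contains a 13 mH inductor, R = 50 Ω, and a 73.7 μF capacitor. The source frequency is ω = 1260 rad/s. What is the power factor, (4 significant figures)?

0.9938

X_L = ωL = 16.38 Ω
X_C = 1/(ωC) = 10.77 Ω
Net reactance X = X_L − X_C = 5.611 Ω
Z = 50.00 + j5.611 Ω
|Z| = √(50.00² + 5.611²) = 50.31 Ω
∠Z = arctan(5.611/50.00) = 6.403°
cos φ = cos(6.403°) = 0.9938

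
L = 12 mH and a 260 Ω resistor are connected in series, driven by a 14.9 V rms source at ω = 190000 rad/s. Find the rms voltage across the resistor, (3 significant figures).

1.69 V

X_L = ωL = 2280 Ω
Z = 260 + j2280 Ω
|Z| = √(260² + 2280²) = 2290 Ω
I = V/|Z| = 6.49 mA
V_R = I·|Z_R| = 0.00649 × 260 = 1.69 V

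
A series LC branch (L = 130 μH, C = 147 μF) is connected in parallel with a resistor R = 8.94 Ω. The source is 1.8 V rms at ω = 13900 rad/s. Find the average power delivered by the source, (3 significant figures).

362 mW

X_L = ωL = 1.81 Ω
X_C = 1/(ωC) = 0.489 Ω
Branch 1: Z₁ = R = 8.94 Ω
Branch 2 (series LC): Z₂ = j(X_L − X_C) = j1.32 Ω
Parallel: Z = Z₁Z₂/(Z₁+Z₂), |Z| = 1.30 Ω, ∠Z = 81.6°
I = V/|Z| = 1.38 A
P = VI cos φ = 1.8 × 1.38 × cos(81.6°) = 362 mW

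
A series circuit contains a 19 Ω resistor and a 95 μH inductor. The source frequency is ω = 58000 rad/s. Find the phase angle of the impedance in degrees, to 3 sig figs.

X_L = ωL = 5.51 Ω
Z = 19.0 + j5.51 Ω
|Z| = √(19.0² + 5.51²) = 19.8 Ω
∠Z = arctan(5.51/19.0) = 16.2°

16.2°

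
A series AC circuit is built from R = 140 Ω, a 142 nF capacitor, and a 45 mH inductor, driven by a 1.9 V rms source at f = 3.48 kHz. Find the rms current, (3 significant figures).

2.81 mA

ω = 2πf = 21870 rad/s
X_L = ωL = 984 Ω
X_C = 1/(ωC) = 322 Ω
Net reactance X = X_L − X_C = 662 Ω
Z = 140 + j662 Ω
|Z| = √(140² + 662²) = 677 Ω
I = V/|Z| = 1.9/677 = 2.81 mA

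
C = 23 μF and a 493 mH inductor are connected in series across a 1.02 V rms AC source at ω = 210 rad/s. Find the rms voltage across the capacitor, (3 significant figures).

2.04 V

X_L = ωL = 104 Ω
X_C = 1/(ωC) = 207 Ω
Net reactance X = X_L − X_C = -104 Ω
Z = − j104 Ω
|Z| = √(0² + 104²) = 104 Ω
I = V/|Z| = 9.85 mA
V_C = I·|Z_C| = 0.00985 × 207 = 2.04 V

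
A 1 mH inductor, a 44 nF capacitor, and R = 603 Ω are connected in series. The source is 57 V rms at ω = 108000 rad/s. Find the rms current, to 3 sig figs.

93.2 mA

X_L = ωL = 108 Ω
X_C = 1/(ωC) = 210 Ω
Net reactance X = X_L − X_C = -102 Ω
Z = 603 − j102 Ω
|Z| = √(603² + 102²) = 612 Ω
I = V/|Z| = 57/612 = 93.2 mA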